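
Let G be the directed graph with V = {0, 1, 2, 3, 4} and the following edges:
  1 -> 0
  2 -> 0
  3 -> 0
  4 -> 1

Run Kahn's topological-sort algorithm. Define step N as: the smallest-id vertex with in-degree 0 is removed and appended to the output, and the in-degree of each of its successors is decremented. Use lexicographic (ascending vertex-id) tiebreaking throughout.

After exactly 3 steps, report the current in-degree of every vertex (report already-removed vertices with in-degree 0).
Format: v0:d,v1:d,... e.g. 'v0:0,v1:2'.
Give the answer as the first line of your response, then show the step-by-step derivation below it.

v0:1,v1:0,v2:0,v3:0,v4:0

step 1: output 2; order=[2]; indeg=(2,1,0,0,0)
step 2: output 3; order=[2,3]; indeg=(1,1,0,0,0)
step 3: output 4; order=[2,3,4]; indeg=(1,0,0,0,0)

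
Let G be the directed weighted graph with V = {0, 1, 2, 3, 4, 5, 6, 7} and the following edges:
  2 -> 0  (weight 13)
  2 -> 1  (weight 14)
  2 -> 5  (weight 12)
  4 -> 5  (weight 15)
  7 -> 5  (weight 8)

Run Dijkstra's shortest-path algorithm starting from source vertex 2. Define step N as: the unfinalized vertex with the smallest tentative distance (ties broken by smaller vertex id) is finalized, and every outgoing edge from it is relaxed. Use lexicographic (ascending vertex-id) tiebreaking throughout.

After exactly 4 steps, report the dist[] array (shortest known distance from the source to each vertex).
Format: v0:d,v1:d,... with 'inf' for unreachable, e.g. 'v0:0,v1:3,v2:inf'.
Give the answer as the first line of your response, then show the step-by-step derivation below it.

v0:13,v1:14,v2:0,v3:inf,v4:inf,v5:12,v6:inf,v7:inf

step 1: dist = v0:13,v1:14,v2:0,v3:inf,v4:inf,v5:12,v6:inf,v7:inf
step 2: dist = v0:13,v1:14,v2:0,v3:inf,v4:inf,v5:12,v6:inf,v7:inf
step 3: dist = v0:13,v1:14,v2:0,v3:inf,v4:inf,v5:12,v6:inf,v7:inf
step 4: dist = v0:13,v1:14,v2:0,v3:inf,v4:inf,v5:12,v6:inf,v7:inf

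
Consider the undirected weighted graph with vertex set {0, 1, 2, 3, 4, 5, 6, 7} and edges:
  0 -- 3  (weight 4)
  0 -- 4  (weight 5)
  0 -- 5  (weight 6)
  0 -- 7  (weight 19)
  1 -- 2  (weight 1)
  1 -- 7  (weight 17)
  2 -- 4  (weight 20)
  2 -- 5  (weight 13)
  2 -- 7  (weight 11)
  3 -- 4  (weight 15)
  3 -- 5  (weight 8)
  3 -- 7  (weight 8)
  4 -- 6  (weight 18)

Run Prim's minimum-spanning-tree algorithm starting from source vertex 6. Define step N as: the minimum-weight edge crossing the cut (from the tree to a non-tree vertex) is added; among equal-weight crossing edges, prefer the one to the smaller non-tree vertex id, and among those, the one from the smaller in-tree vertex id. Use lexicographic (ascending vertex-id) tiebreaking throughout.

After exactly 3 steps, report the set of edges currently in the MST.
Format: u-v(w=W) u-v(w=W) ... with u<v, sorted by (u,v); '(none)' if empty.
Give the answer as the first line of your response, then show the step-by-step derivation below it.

0-3(w=4) 0-4(w=5) 4-6(w=18)

step 1: add edge 4-6 (w=18); MST = {4-6(w=18)}
step 2: add edge 0-4 (w=5); MST = {0-4(w=5) 4-6(w=18)}
step 3: add edge 0-3 (w=4); MST = {0-3(w=4) 0-4(w=5) 4-6(w=18)}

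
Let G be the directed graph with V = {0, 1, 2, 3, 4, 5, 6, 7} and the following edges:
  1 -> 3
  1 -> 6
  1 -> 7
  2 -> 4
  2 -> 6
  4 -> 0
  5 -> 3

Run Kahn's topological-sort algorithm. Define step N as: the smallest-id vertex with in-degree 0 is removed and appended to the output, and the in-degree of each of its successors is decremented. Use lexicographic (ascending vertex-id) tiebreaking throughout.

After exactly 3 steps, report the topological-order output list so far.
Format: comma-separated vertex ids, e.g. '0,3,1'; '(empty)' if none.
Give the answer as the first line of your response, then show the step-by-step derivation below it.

1,2,4

step 1: output 1; order=[1]; indeg=(1,0,0,1,1,0,1,0)
step 2: output 2; order=[1,2]; indeg=(1,0,0,1,0,0,0,0)
step 3: output 4; order=[1,2,4]; indeg=(0,0,0,1,0,0,0,0)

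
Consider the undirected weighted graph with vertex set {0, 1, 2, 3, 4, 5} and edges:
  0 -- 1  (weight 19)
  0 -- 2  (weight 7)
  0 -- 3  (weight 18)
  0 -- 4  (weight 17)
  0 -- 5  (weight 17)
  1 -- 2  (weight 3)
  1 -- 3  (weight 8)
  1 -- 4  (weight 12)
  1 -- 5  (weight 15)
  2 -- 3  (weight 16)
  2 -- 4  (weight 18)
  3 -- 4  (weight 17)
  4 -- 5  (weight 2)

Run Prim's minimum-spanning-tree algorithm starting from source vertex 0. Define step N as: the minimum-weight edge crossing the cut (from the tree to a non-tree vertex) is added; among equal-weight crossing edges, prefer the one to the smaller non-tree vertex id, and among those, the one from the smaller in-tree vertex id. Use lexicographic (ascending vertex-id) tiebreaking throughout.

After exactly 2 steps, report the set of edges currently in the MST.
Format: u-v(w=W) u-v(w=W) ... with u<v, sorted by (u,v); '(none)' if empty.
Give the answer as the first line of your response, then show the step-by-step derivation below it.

0-2(w=7) 1-2(w=3)

step 1: add edge 0-2 (w=7); MST = {0-2(w=7)}
step 2: add edge 1-2 (w=3); MST = {0-2(w=7) 1-2(w=3)}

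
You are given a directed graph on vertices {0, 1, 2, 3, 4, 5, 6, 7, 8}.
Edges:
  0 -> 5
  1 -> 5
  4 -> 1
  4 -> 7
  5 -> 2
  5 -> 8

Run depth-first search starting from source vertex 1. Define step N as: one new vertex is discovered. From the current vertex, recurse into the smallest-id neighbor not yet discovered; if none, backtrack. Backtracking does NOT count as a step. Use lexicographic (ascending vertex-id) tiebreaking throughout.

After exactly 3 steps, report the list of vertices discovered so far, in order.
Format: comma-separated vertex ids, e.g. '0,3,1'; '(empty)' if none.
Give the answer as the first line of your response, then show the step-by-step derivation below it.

1,5,2

step 1: discover 1; path=1; order=1
step 2: discover 5; path=1>5; order=1,5
step 3: discover 2; path=1>5>2; order=1,5,2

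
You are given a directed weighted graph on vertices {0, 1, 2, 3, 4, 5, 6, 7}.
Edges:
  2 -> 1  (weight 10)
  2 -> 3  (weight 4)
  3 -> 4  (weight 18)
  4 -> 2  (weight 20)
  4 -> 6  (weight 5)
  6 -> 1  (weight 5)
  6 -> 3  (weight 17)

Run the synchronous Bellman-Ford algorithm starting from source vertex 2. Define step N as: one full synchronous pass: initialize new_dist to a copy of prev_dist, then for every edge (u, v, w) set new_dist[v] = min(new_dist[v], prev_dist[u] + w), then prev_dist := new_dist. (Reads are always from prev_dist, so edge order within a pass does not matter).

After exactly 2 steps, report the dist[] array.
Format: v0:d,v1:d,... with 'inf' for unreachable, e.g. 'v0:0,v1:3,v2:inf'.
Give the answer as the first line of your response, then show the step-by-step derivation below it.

v0:inf,v1:10,v2:0,v3:4,v4:22,v5:inf,v6:inf,v7:inf

step 1: dist = v0:inf,v1:10,v2:0,v3:4,v4:inf,v5:inf,v6:inf,v7:inf
step 2: dist = v0:inf,v1:10,v2:0,v3:4,v4:22,v5:inf,v6:inf,v7:inf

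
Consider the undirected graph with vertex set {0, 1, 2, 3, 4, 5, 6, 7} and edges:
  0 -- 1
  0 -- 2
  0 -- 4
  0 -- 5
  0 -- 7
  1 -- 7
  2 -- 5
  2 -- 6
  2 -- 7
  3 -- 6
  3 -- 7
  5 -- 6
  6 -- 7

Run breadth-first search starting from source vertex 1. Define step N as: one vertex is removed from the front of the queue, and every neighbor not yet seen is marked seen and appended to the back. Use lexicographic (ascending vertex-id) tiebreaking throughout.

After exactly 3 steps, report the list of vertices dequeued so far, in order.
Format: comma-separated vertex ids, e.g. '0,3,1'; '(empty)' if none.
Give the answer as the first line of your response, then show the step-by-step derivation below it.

1,0,7

step 1: dequeue 1; queue=[0,7]; order=1
step 2: dequeue 0; queue=[7,2,4,5]; order=1,0
step 3: dequeue 7; queue=[2,4,5,3,6]; order=1,0,7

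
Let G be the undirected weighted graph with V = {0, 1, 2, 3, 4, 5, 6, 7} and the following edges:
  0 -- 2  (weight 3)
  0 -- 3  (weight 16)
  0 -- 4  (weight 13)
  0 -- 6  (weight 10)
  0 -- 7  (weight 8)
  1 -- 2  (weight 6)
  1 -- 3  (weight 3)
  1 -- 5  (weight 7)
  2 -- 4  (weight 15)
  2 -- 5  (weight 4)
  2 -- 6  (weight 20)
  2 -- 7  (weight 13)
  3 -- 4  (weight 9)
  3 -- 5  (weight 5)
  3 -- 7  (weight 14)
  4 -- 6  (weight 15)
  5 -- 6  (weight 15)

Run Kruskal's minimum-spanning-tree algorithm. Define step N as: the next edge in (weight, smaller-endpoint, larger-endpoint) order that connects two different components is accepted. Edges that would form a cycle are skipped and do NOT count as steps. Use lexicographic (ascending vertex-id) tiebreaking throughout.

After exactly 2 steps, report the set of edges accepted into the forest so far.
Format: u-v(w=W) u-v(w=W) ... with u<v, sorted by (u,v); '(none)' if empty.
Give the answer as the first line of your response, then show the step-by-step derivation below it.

0-2(w=3) 1-3(w=3)

step 1: add edge 0-2 (w=3); MST = {0-2(w=3)}
step 2: add edge 1-3 (w=3); MST = {0-2(w=3) 1-3(w=3)}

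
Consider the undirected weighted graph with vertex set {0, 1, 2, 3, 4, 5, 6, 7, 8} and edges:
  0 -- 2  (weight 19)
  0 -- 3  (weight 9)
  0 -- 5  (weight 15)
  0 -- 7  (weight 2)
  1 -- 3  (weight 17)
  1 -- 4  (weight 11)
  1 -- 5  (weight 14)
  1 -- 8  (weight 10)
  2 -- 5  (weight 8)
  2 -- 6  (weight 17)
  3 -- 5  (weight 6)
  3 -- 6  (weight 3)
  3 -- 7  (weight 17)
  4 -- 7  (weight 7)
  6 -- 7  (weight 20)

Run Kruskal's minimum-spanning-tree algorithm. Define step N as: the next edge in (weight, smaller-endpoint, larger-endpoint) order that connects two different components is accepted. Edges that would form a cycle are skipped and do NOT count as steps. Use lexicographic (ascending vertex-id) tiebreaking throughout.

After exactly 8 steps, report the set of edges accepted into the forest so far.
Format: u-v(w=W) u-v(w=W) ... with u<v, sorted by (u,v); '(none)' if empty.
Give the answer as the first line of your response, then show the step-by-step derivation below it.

0-3(w=9) 0-7(w=2) 1-4(w=11) 1-8(w=10) 2-5(w=8) 3-5(w=6) 3-6(w=3) 4-7(w=7)

step 1: add edge 0-7 (w=2); MST = {0-7(w=2)}
step 2: add edge 3-6 (w=3); MST = {0-7(w=2) 3-6(w=3)}
step 3: add edge 3-5 (w=6); MST = {0-7(w=2) 3-5(w=6) 3-6(w=3)}
step 4: add edge 4-7 (w=7); MST = {0-7(w=2) 3-5(w=6) 3-6(w=3) 4-7(w=7)}
step 5: add edge 2-5 (w=8); MST = {0-7(w=2) 2-5(w=8) 3-5(w=6) 3-6(w=3) 4-7(w=7)}
step 6: add edge 0-3 (w=9); MST = {0-3(w=9) 0-7(w=2) 2-5(w=8) 3-5(w=6) 3-6(w=3) 4-7(w=7)}
step 7: add edge 1-8 (w=10); MST = {0-3(w=9) 0-7(w=2) 1-8(w=10) 2-5(w=8) 3-5(w=6) 3-6(w=3) 4-7(w=7)}
step 8: add edge 1-4 (w=11); MST = {0-3(w=9) 0-7(w=2) 1-4(w=11) 1-8(w=10) 2-5(w=8) 3-5(w=6) 3-6(w=3) 4-7(w=7)}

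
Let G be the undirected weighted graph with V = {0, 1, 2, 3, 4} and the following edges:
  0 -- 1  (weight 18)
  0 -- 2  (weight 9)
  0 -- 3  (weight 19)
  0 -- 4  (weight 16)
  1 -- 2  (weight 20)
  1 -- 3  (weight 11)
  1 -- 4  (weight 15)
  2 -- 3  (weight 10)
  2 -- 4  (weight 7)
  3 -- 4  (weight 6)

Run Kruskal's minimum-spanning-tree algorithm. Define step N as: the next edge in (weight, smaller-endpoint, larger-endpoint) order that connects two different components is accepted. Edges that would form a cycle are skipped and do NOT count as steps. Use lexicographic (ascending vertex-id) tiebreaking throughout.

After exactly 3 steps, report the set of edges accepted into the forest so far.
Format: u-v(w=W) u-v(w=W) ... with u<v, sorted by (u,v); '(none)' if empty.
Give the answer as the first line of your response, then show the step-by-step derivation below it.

0-2(w=9) 2-4(w=7) 3-4(w=6)

step 1: add edge 3-4 (w=6); MST = {3-4(w=6)}
step 2: add edge 2-4 (w=7); MST = {2-4(w=7) 3-4(w=6)}
step 3: add edge 0-2 (w=9); MST = {0-2(w=9) 2-4(w=7) 3-4(w=6)}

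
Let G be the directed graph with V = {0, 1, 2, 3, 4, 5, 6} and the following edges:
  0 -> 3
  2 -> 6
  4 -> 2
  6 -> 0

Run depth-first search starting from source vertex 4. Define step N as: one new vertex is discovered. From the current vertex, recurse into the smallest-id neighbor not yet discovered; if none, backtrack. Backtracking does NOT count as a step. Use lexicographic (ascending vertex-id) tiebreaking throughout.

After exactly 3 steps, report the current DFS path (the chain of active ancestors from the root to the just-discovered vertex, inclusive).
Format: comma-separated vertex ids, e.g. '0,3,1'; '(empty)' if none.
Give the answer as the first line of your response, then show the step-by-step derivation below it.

4,2,6

step 1: discover 4; path=4; order=4
step 2: discover 2; path=4>2; order=4,2
step 3: discover 6; path=4>2>6; order=4,2,6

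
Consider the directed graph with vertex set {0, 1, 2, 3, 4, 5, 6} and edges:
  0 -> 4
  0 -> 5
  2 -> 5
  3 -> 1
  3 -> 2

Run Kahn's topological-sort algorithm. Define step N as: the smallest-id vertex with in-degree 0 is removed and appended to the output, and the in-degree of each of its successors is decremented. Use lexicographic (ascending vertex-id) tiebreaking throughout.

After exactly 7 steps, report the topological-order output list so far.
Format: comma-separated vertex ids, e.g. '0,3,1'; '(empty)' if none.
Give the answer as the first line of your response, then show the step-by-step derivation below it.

0,3,1,2,4,5,6

step 1: output 0; order=[0]; indeg=(0,1,1,0,0,1,0)
step 2: output 3; order=[0,3]; indeg=(0,0,0,0,0,1,0)
step 3: output 1; order=[0,3,1]; indeg=(0,0,0,0,0,1,0)
step 4: output 2; order=[0,3,1,2]; indeg=(0,0,0,0,0,0,0)
step 5: output 4; order=[0,3,1,2,4]; indeg=(0,0,0,0,0,0,0)
step 6: output 5; order=[0,3,1,2,4,5]; indeg=(0,0,0,0,0,0,0)
step 7: output 6; order=[0,3,1,2,4,5,6]; indeg=(0,0,0,0,0,0,0)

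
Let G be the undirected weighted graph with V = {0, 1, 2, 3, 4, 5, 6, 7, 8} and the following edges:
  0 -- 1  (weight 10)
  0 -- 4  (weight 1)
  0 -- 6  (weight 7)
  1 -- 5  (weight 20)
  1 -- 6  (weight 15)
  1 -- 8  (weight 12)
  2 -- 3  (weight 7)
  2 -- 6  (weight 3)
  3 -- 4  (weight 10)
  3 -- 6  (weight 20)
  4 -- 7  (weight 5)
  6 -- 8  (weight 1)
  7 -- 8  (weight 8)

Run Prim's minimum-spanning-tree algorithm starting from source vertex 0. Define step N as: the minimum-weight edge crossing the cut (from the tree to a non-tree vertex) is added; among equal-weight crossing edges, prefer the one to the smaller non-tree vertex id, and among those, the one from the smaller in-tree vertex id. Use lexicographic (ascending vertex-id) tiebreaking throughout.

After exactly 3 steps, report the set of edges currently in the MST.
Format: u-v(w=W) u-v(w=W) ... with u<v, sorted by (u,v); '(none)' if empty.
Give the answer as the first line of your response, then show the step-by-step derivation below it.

0-4(w=1) 0-6(w=7) 4-7(w=5)

step 1: add edge 0-4 (w=1); MST = {0-4(w=1)}
step 2: add edge 4-7 (w=5); MST = {0-4(w=1) 4-7(w=5)}
step 3: add edge 0-6 (w=7); MST = {0-4(w=1) 0-6(w=7) 4-7(w=5)}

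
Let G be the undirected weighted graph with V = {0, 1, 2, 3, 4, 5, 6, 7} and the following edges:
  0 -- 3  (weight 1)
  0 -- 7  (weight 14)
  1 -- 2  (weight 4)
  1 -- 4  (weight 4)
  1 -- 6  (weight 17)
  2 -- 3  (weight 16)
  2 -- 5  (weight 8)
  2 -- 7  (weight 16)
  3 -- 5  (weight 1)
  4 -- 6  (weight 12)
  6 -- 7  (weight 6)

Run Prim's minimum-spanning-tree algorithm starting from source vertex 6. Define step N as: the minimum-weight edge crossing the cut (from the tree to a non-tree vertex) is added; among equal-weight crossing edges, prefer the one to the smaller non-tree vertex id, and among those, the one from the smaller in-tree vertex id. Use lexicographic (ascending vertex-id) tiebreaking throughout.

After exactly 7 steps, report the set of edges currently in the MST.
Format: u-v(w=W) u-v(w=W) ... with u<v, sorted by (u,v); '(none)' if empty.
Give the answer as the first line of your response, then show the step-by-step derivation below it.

0-3(w=1) 1-2(w=4) 1-4(w=4) 2-5(w=8) 3-5(w=1) 4-6(w=12) 6-7(w=6)

step 1: add edge 6-7 (w=6); MST = {6-7(w=6)}
step 2: add edge 4-6 (w=12); MST = {4-6(w=12) 6-7(w=6)}
step 3: add edge 1-4 (w=4); MST = {1-4(w=4) 4-6(w=12) 6-7(w=6)}
step 4: add edge 1-2 (w=4); MST = {1-2(w=4) 1-4(w=4) 4-6(w=12) 6-7(w=6)}
step 5: add edge 2-5 (w=8); MST = {1-2(w=4) 1-4(w=4) 2-5(w=8) 4-6(w=12) 6-7(w=6)}
step 6: add edge 3-5 (w=1); MST = {1-2(w=4) 1-4(w=4) 2-5(w=8) 3-5(w=1) 4-6(w=12) 6-7(w=6)}
step 7: add edge 0-3 (w=1); MST = {0-3(w=1) 1-2(w=4) 1-4(w=4) 2-5(w=8) 3-5(w=1) 4-6(w=12) 6-7(w=6)}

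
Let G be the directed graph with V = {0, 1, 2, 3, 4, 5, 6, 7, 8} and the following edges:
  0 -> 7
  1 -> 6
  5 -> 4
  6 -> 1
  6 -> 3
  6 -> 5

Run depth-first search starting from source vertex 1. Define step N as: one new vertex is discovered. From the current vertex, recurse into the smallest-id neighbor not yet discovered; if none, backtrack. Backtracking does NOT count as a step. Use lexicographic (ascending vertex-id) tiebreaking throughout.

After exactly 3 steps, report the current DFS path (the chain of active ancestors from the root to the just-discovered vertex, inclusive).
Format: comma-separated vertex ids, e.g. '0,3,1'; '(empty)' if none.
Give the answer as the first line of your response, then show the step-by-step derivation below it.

1,6,3

step 1: discover 1; path=1; order=1
step 2: discover 6; path=1>6; order=1,6
step 3: discover 3; path=1>6>3; order=1,6,3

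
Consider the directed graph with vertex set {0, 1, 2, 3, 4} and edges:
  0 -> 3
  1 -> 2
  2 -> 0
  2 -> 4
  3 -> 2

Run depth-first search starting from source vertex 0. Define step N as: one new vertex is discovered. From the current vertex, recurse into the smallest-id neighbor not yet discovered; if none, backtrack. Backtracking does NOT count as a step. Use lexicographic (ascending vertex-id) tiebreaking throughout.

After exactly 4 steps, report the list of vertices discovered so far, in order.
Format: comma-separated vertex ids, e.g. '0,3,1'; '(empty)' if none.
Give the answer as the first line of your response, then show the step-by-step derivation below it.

0,3,2,4

step 1: discover 0; path=0; order=0
step 2: discover 3; path=0>3; order=0,3
step 3: discover 2; path=0>3>2; order=0,3,2
step 4: discover 4; path=0>3>2>4; order=0,3,2,4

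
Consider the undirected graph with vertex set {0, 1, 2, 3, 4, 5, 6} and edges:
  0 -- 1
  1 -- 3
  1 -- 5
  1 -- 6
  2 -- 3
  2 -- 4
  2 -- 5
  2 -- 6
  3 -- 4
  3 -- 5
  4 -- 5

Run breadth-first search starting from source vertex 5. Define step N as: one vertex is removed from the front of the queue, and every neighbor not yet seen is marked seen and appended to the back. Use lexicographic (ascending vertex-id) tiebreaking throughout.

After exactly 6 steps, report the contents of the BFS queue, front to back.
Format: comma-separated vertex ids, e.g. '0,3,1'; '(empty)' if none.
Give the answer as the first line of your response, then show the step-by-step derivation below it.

6

step 1: dequeue 5; queue=[1,2,3,4]; order=5
step 2: dequeue 1; queue=[2,3,4,0,6]; order=5,1
step 3: dequeue 2; queue=[3,4,0,6]; order=5,1,2
step 4: dequeue 3; queue=[4,0,6]; order=5,1,2,3
step 5: dequeue 4; queue=[0,6]; order=5,1,2,3,4
step 6: dequeue 0; queue=[6]; order=5,1,2,3,4,0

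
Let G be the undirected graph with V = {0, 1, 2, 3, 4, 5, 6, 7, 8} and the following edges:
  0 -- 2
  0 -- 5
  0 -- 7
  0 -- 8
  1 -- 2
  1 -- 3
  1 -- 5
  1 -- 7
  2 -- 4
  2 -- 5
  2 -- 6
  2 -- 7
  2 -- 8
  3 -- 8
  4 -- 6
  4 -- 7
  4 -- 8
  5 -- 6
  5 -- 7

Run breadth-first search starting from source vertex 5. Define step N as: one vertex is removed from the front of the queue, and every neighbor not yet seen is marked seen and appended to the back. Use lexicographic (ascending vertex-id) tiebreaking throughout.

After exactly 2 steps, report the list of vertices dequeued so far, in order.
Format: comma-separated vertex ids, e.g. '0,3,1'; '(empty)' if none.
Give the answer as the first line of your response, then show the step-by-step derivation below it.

5,0

step 1: dequeue 5; queue=[0,1,2,6,7]; order=5
step 2: dequeue 0; queue=[1,2,6,7,8]; order=5,0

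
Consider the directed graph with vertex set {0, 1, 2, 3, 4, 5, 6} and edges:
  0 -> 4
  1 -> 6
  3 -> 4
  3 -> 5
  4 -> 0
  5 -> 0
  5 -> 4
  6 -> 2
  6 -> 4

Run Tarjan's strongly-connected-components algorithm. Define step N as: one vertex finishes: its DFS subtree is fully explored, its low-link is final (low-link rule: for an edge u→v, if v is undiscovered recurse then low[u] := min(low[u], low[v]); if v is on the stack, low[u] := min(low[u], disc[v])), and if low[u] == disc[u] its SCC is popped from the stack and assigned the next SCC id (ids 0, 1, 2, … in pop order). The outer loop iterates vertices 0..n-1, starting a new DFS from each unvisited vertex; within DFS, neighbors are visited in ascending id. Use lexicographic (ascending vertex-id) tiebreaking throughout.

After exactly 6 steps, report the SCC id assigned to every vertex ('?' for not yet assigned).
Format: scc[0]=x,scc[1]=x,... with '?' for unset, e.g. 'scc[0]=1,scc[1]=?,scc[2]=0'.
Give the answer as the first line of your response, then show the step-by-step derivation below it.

scc[0]=0,scc[1]=3,scc[2]=1,scc[3]=?,scc[4]=0,scc[5]=4,scc[6]=2

step 1: low=(low[0]=0,low[1]=?,low[2]=?,low[3]=?,low[4]=0,low[5]=?,low[6]=?); scc=(scc[0]=?,scc[1]=?,scc[2]=?,scc[3]=?,scc[4]=?,scc[5]=?,scc[6]=?)
step 2: low=(low[0]=0,low[1]=?,low[2]=?,low[3]=?,low[4]=0,low[5]=?,low[6]=?); scc=(scc[0]=0,scc[1]=?,scc[2]=?,scc[3]=?,scc[4]=0,scc[5]=?,scc[6]=?)
step 3: low=(low[0]=0,low[1]=2,low[2]=4,low[3]=?,low[4]=0,low[5]=?,low[6]=3); scc=(scc[0]=0,scc[1]=?,scc[2]=1,scc[3]=?,scc[4]=0,scc[5]=?,scc[6]=?)
step 4: low=(low[0]=0,low[1]=2,low[2]=4,low[3]=?,low[4]=0,low[5]=?,low[6]=3); scc=(scc[0]=0,scc[1]=?,scc[2]=1,scc[3]=?,scc[4]=0,scc[5]=?,scc[6]=2)
step 5: low=(low[0]=0,low[1]=2,low[2]=4,low[3]=?,low[4]=0,low[5]=?,low[6]=3); scc=(scc[0]=0,scc[1]=3,scc[2]=1,scc[3]=?,scc[4]=0,scc[5]=?,scc[6]=2)
step 6: low=(low[0]=0,low[1]=2,low[2]=4,low[3]=5,low[4]=0,low[5]=6,low[6]=3); scc=(scc[0]=0,scc[1]=3,scc[2]=1,scc[3]=?,scc[4]=0,scc[5]=4,scc[6]=2)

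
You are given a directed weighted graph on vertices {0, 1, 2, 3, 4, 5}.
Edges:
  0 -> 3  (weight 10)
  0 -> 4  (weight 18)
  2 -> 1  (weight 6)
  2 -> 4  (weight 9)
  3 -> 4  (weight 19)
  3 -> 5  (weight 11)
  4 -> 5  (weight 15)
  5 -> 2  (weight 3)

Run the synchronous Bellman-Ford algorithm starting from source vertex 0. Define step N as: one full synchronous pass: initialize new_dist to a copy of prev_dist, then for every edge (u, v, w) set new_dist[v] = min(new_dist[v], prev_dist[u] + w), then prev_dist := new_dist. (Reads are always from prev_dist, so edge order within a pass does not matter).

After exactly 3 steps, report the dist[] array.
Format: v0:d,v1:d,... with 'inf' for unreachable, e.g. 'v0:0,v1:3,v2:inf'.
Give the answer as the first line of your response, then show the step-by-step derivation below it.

v0:0,v1:inf,v2:24,v3:10,v4:18,v5:21

step 1: dist = v0:0,v1:inf,v2:inf,v3:10,v4:18,v5:inf
step 2: dist = v0:0,v1:inf,v2:inf,v3:10,v4:18,v5:21
step 3: dist = v0:0,v1:inf,v2:24,v3:10,v4:18,v5:21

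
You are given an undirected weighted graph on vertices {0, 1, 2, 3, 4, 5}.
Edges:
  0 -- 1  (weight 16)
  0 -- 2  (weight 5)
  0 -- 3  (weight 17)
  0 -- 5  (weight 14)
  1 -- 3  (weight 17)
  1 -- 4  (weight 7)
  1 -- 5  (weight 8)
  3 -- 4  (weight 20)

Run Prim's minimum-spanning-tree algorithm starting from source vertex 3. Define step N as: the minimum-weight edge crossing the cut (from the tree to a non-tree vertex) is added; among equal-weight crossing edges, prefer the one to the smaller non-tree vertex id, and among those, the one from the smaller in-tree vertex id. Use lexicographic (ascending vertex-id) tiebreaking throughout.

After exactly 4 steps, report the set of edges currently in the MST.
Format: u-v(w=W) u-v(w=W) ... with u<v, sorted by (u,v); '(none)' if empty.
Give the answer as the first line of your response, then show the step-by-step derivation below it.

0-2(w=5) 0-3(w=17) 0-5(w=14) 1-5(w=8)

step 1: add edge 0-3 (w=17); MST = {0-3(w=17)}
step 2: add edge 0-2 (w=5); MST = {0-2(w=5) 0-3(w=17)}
step 3: add edge 0-5 (w=14); MST = {0-2(w=5) 0-3(w=17) 0-5(w=14)}
step 4: add edge 1-5 (w=8); MST = {0-2(w=5) 0-3(w=17) 0-5(w=14) 1-5(w=8)}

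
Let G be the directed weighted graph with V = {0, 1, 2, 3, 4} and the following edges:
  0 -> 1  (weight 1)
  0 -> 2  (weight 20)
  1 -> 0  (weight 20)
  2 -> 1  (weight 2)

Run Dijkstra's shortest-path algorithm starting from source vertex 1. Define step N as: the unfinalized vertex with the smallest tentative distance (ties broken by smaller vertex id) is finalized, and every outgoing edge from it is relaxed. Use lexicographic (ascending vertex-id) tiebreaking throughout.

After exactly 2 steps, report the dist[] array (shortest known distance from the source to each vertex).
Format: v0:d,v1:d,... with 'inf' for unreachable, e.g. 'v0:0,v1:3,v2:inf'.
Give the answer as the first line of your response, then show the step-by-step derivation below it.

v0:20,v1:0,v2:40,v3:inf,v4:inf

step 1: dist = v0:20,v1:0,v2:inf,v3:inf,v4:inf
step 2: dist = v0:20,v1:0,v2:40,v3:inf,v4:inf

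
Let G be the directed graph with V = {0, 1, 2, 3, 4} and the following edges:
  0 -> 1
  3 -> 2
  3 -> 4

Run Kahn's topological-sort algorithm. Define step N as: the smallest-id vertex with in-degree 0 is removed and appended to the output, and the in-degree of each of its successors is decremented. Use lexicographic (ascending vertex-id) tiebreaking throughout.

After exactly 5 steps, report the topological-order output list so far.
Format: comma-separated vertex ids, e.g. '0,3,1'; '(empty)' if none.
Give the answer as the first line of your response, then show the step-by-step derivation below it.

0,1,3,2,4

step 1: output 0; order=[0]; indeg=(0,0,1,0,1)
step 2: output 1; order=[0,1]; indeg=(0,0,1,0,1)
step 3: output 3; order=[0,1,3]; indeg=(0,0,0,0,0)
step 4: output 2; order=[0,1,3,2]; indeg=(0,0,0,0,0)
step 5: output 4; order=[0,1,3,2,4]; indeg=(0,0,0,0,0)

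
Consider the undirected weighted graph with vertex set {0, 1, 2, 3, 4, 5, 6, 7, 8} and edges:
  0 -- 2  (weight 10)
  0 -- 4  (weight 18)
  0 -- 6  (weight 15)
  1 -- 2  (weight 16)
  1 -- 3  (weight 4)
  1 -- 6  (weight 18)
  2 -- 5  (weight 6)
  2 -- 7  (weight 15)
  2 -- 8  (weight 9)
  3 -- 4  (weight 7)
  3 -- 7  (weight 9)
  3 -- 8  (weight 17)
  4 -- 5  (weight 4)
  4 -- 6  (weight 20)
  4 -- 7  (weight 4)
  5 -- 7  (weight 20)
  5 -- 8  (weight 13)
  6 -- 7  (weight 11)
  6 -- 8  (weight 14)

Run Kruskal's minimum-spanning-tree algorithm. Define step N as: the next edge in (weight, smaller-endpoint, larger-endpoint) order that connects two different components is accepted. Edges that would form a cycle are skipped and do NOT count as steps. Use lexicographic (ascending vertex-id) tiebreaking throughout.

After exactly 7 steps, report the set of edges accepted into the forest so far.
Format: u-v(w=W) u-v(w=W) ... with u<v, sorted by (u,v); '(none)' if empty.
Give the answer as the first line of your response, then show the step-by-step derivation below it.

0-2(w=10) 1-3(w=4) 2-5(w=6) 2-8(w=9) 3-4(w=7) 4-5(w=4) 4-7(w=4)

step 1: add edge 1-3 (w=4); MST = {1-3(w=4)}
step 2: add edge 4-5 (w=4); MST = {1-3(w=4) 4-5(w=4)}
step 3: add edge 4-7 (w=4); MST = {1-3(w=4) 4-5(w=4) 4-7(w=4)}
step 4: add edge 2-5 (w=6); MST = {1-3(w=4) 2-5(w=6) 4-5(w=4) 4-7(w=4)}
step 5: add edge 3-4 (w=7); MST = {1-3(w=4) 2-5(w=6) 3-4(w=7) 4-5(w=4) 4-7(w=4)}
step 6: add edge 2-8 (w=9); MST = {1-3(w=4) 2-5(w=6) 2-8(w=9) 3-4(w=7) 4-5(w=4) 4-7(w=4)}
step 7: add edge 0-2 (w=10); MST = {0-2(w=10) 1-3(w=4) 2-5(w=6) 2-8(w=9) 3-4(w=7) 4-5(w=4) 4-7(w=4)}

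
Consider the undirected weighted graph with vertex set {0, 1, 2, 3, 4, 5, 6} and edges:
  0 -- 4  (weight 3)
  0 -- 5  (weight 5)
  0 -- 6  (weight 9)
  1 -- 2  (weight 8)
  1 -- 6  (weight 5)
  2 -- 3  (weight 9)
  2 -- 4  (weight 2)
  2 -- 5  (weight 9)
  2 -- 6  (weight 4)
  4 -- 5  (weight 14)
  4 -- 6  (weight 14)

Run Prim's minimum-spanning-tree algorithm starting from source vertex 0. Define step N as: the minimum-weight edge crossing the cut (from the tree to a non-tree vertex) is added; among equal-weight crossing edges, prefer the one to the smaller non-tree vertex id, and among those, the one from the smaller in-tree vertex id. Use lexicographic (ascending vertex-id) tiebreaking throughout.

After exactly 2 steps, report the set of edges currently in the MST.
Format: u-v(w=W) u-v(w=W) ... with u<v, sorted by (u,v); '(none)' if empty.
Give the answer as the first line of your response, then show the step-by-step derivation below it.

0-4(w=3) 2-4(w=2)

step 1: add edge 0-4 (w=3); MST = {0-4(w=3)}
step 2: add edge 2-4 (w=2); MST = {0-4(w=3) 2-4(w=2)}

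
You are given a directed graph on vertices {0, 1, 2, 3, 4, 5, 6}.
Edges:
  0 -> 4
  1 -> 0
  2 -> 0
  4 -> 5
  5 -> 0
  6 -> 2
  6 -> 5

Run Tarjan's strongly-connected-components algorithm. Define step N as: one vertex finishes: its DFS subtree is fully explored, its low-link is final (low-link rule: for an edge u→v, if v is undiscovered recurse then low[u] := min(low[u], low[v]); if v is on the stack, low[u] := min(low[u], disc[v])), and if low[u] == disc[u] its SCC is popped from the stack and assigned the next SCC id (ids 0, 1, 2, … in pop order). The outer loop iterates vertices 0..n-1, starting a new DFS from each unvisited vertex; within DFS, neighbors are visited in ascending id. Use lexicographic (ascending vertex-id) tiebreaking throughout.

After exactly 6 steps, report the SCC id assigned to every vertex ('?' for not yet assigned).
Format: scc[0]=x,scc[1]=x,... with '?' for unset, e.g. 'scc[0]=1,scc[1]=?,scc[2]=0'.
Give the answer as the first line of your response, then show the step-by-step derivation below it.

scc[0]=0,scc[1]=1,scc[2]=2,scc[3]=3,scc[4]=0,scc[5]=0,scc[6]=?

step 1: low=(low[0]=0,low[1]=?,low[2]=?,low[3]=?,low[4]=1,low[5]=0,low[6]=?); scc=(scc[0]=?,scc[1]=?,scc[2]=?,scc[3]=?,scc[4]=?,scc[5]=?,scc[6]=?)
step 2: low=(low[0]=0,low[1]=?,low[2]=?,low[3]=?,low[4]=0,low[5]=0,low[6]=?); scc=(scc[0]=?,scc[1]=?,scc[2]=?,scc[3]=?,scc[4]=?,scc[5]=?,scc[6]=?)
step 3: low=(low[0]=0,low[1]=?,low[2]=?,low[3]=?,low[4]=0,low[5]=0,low[6]=?); scc=(scc[0]=0,scc[1]=?,scc[2]=?,scc[3]=?,scc[4]=0,scc[5]=0,scc[6]=?)
step 4: low=(low[0]=0,low[1]=3,low[2]=?,low[3]=?,low[4]=0,low[5]=0,low[6]=?); scc=(scc[0]=0,scc[1]=1,scc[2]=?,scc[3]=?,scc[4]=0,scc[5]=0,scc[6]=?)
step 5: low=(low[0]=0,low[1]=3,low[2]=4,low[3]=?,low[4]=0,low[5]=0,low[6]=?); scc=(scc[0]=0,scc[1]=1,scc[2]=2,scc[3]=?,scc[4]=0,scc[5]=0,scc[6]=?)
step 6: low=(low[0]=0,low[1]=3,low[2]=4,low[3]=5,low[4]=0,low[5]=0,low[6]=?); scc=(scc[0]=0,scc[1]=1,scc[2]=2,scc[3]=3,scc[4]=0,scc[5]=0,scc[6]=?)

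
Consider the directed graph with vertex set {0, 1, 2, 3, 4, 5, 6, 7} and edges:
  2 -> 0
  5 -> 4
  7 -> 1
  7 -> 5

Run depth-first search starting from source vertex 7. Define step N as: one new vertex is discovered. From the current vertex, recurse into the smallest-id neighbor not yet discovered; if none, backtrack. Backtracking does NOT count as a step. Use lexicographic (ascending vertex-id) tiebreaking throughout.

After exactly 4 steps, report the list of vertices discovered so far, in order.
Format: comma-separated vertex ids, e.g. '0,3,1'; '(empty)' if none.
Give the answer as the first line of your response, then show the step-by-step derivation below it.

7,1,5,4

step 1: discover 7; path=7; order=7
step 2: discover 1; path=7>1; order=7,1
step 3: discover 5; path=7>5; order=7,1,5
step 4: discover 4; path=7>5>4; order=7,1,5,4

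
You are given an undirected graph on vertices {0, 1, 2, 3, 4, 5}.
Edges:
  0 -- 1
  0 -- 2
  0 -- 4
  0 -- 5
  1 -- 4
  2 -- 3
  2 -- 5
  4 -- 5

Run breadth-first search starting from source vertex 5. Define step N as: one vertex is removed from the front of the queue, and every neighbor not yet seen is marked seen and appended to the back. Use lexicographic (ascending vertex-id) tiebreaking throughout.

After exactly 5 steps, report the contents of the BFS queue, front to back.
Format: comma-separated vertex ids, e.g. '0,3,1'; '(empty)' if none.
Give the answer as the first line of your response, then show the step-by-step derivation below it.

3

step 1: dequeue 5; queue=[0,2,4]; order=5
step 2: dequeue 0; queue=[2,4,1]; order=5,0
step 3: dequeue 2; queue=[4,1,3]; order=5,0,2
step 4: dequeue 4; queue=[1,3]; order=5,0,2,4
step 5: dequeue 1; queue=[3]; order=5,0,2,4,1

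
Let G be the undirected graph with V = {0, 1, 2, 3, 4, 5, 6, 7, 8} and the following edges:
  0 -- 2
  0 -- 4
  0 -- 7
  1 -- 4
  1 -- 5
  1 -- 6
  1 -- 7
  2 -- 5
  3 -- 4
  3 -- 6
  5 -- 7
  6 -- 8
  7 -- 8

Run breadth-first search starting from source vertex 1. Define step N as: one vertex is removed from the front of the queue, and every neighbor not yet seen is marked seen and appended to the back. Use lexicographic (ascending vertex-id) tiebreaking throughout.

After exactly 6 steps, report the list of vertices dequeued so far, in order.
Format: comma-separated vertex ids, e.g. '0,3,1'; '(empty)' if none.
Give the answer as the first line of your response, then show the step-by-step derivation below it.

1,4,5,6,7,0

step 1: dequeue 1; queue=[4,5,6,7]; order=1
step 2: dequeue 4; queue=[5,6,7,0,3]; order=1,4
step 3: dequeue 5; queue=[6,7,0,3,2]; order=1,4,5
step 4: dequeue 6; queue=[7,0,3,2,8]; order=1,4,5,6
step 5: dequeue 7; queue=[0,3,2,8]; order=1,4,5,6,7
step 6: dequeue 0; queue=[3,2,8]; order=1,4,5,6,7,0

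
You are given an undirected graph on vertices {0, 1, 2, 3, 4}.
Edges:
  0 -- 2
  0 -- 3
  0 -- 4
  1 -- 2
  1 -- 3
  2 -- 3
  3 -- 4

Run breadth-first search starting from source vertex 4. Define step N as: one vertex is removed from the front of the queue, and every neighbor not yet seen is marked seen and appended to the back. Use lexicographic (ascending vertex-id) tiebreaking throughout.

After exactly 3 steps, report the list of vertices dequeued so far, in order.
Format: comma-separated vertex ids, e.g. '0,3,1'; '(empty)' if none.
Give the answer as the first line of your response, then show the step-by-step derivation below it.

4,0,3

step 1: dequeue 4; queue=[0,3]; order=4
step 2: dequeue 0; queue=[3,2]; order=4,0
step 3: dequeue 3; queue=[2,1]; order=4,0,3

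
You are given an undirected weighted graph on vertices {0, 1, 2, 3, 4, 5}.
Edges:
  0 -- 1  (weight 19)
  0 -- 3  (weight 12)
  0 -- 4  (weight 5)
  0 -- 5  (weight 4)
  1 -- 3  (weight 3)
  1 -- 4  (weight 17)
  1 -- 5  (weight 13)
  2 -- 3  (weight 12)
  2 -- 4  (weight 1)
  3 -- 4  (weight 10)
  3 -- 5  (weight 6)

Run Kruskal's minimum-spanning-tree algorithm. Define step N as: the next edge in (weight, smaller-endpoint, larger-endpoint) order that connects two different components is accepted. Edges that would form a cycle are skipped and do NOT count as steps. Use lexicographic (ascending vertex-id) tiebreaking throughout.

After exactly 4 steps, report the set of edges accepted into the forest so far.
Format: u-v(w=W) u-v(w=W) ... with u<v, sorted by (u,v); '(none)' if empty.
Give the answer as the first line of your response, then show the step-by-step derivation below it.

0-4(w=5) 0-5(w=4) 1-3(w=3) 2-4(w=1)

step 1: add edge 2-4 (w=1); MST = {2-4(w=1)}
step 2: add edge 1-3 (w=3); MST = {1-3(w=3) 2-4(w=1)}
step 3: add edge 0-5 (w=4); MST = {0-5(w=4) 1-3(w=3) 2-4(w=1)}
step 4: add edge 0-4 (w=5); MST = {0-4(w=5) 0-5(w=4) 1-3(w=3) 2-4(w=1)}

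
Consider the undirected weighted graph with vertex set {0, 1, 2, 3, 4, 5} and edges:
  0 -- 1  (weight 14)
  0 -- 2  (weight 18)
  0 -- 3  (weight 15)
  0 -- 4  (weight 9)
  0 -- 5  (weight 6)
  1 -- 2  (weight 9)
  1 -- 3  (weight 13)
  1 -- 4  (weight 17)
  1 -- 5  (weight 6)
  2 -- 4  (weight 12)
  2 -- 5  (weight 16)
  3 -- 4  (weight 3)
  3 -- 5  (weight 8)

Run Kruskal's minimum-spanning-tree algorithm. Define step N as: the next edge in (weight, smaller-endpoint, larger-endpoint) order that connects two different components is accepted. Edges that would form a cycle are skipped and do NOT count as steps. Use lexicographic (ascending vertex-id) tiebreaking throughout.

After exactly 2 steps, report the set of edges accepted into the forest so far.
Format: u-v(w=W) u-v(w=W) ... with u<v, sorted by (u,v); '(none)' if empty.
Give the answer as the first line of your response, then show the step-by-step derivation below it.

0-5(w=6) 3-4(w=3)

step 1: add edge 3-4 (w=3); MST = {3-4(w=3)}
step 2: add edge 0-5 (w=6); MST = {0-5(w=6) 3-4(w=3)}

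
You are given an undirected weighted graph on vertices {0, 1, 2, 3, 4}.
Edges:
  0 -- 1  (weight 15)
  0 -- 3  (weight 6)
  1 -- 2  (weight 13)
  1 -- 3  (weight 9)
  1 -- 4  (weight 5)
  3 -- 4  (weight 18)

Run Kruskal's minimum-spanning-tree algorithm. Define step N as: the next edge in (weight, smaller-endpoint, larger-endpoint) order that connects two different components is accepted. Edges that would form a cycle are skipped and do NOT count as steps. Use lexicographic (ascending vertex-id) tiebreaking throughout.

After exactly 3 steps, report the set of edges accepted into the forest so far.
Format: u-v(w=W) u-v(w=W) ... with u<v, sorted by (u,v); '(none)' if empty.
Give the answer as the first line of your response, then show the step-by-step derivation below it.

0-3(w=6) 1-3(w=9) 1-4(w=5)

step 1: add edge 1-4 (w=5); MST = {1-4(w=5)}
step 2: add edge 0-3 (w=6); MST = {0-3(w=6) 1-4(w=5)}
step 3: add edge 1-3 (w=9); MST = {0-3(w=6) 1-3(w=9) 1-4(w=5)}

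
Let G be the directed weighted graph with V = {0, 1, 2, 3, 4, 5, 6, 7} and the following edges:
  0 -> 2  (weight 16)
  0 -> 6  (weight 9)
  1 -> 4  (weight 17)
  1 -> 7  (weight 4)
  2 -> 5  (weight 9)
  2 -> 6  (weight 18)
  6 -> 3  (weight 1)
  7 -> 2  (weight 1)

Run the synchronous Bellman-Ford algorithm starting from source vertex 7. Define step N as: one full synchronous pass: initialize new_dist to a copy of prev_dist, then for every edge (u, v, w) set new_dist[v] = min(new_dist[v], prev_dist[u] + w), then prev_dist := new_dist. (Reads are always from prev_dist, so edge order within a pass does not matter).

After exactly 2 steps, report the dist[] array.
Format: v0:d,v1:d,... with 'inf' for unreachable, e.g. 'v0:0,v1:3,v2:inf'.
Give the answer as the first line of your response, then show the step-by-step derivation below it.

v0:inf,v1:inf,v2:1,v3:inf,v4:inf,v5:10,v6:19,v7:0

step 1: dist = v0:inf,v1:inf,v2:1,v3:inf,v4:inf,v5:inf,v6:inf,v7:0
step 2: dist = v0:inf,v1:inf,v2:1,v3:inf,v4:inf,v5:10,v6:19,v7:0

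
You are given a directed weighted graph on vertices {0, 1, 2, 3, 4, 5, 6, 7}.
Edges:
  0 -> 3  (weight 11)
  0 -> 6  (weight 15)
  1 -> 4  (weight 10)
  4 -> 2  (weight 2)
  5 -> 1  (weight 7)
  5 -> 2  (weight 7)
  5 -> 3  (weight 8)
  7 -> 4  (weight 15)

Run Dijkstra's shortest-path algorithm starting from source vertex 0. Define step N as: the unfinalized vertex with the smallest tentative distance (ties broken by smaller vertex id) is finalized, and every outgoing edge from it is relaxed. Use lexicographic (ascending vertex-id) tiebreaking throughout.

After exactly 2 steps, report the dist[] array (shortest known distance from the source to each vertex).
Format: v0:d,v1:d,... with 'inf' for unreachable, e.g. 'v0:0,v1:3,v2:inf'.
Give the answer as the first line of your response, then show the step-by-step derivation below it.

v0:0,v1:inf,v2:inf,v3:11,v4:inf,v5:inf,v6:15,v7:inf

step 1: dist = v0:0,v1:inf,v2:inf,v3:11,v4:inf,v5:inf,v6:15,v7:inf
step 2: dist = v0:0,v1:inf,v2:inf,v3:11,v4:inf,v5:inf,v6:15,v7:inf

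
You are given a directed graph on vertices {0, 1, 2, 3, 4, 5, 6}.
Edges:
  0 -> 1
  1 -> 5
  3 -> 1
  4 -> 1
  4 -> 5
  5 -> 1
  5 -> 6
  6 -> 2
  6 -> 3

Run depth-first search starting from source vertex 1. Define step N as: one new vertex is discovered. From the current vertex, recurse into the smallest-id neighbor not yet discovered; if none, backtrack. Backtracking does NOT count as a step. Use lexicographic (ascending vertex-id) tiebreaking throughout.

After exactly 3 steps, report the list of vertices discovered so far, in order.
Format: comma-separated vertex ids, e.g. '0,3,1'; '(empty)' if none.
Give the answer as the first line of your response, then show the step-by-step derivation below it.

1,5,6

step 1: discover 1; path=1; order=1
step 2: discover 5; path=1>5; order=1,5
step 3: discover 6; path=1>5>6; order=1,5,6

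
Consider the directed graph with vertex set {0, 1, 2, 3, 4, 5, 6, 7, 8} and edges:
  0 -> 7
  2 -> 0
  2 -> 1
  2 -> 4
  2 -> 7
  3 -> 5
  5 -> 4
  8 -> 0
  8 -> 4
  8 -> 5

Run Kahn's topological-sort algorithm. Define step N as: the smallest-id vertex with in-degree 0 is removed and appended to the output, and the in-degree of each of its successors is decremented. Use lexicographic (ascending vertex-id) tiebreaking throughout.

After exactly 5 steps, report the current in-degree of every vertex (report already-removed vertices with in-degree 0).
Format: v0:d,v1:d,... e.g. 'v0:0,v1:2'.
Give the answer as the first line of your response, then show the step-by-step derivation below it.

v0:0,v1:0,v2:0,v3:0,v4:1,v5:0,v6:0,v7:1,v8:0

step 1: output 2; order=[2]; indeg=(1,0,0,0,2,2,0,1,0)
step 2: output 1; order=[2,1]; indeg=(1,0,0,0,2,2,0,1,0)
step 3: output 3; order=[2,1,3]; indeg=(1,0,0,0,2,1,0,1,0)
step 4: output 6; order=[2,1,3,6]; indeg=(1,0,0,0,2,1,0,1,0)
step 5: output 8; order=[2,1,3,6,8]; indeg=(0,0,0,0,1,0,0,1,0)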